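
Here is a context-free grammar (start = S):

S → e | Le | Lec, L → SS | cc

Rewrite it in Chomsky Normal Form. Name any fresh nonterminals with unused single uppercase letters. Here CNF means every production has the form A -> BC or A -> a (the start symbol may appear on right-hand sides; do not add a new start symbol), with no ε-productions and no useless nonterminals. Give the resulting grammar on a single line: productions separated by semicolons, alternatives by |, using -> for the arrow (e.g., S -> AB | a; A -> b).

No ε-productions.
No unit productions to eliminate.
TERM: introduce A -> c, B -> e and substitute in every rule of length ≥2.
BIN: S -> LBA becomes S -> LC, C -> BA.

S -> e | LB | LC; A -> c; B -> e; C -> BA; L -> AA | SS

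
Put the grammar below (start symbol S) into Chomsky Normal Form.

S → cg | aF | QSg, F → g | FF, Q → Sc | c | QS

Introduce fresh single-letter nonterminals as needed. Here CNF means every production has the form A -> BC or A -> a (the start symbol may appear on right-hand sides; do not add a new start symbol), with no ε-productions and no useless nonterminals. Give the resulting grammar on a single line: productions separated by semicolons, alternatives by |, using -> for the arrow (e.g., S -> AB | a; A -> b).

S -> AB | CF | QD; A -> c; B -> g; C -> a; D -> SB; F -> g | FF; Q -> c | QS | SA

No ε-productions.
No unit productions to eliminate.
TERM: introduce C -> a, A -> c, B -> g and substitute in every rule of length ≥2.
BIN: S -> QSB becomes S -> QD, D -> SB.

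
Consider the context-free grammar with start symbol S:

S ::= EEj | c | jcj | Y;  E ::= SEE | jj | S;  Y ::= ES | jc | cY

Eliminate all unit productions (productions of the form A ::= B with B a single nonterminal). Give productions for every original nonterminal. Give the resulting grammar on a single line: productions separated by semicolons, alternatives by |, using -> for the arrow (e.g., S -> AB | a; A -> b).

Unit productions: E->S, S->Y.
Unit pairs (A ⇒* B via units): (E,S), (E,Y), (S,Y).
S: inherits non-unit rules of {S, Y} → EEj | ES | c | cY | jc | jcj.
E: inherits non-unit rules of {E, S, Y} → EEj | ES | SEE | c | cY | jc | jcj | jj.
Y: inherits non-unit rules of {Y} → ES | cY | jc.

S -> c | ES | cY | jc | EEj | jcj; E -> c | ES | cY | jc | jj | EEj | SEE | jcj; Y -> ES | cY | jc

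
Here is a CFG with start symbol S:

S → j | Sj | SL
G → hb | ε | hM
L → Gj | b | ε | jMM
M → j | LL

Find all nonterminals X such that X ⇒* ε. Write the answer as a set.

Directly nullable (have an ε-rule): {G, L}.
M is nullable via M -> LL (every symbol on the right is already known nullable).
Not nullable: S — each has a terminal in every rule's right-hand side or depends on a non-nullable symbol.

{G, L, M}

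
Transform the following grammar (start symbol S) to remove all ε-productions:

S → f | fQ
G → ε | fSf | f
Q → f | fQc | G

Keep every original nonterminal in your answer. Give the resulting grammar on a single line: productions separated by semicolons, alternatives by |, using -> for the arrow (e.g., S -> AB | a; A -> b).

Nullable set: {G, Q}.
S -> fQ: Q nullable, giving f | fQ.
Drop G -> ε.
Q -> G: G nullable, giving G.
Q -> fQc: Q nullable, giving fQc | fc.
Unchanged (no nullable symbols): S -> f; G -> f; G -> fSf; Q -> f.

S -> f | fQ; G -> f | fSf; Q -> G | f | fc | fQc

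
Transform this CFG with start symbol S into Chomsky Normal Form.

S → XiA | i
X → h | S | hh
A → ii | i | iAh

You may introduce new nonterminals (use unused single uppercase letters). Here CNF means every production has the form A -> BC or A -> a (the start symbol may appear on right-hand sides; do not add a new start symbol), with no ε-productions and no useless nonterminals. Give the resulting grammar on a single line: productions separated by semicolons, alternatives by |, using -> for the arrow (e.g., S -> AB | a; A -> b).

S -> i | XE; A -> i | BB | BD; B -> i; C -> h; D -> AC; E -> BA; F -> BA; X -> h | i | CC | XF

No ε-productions.
After unit-elimination: S -> i | XiA; A -> i | ii | iAh; X -> h | i | hh | XiA.
TERM: introduce C -> h, B -> i and substitute in every rule of length ≥2.
BIN: A -> BAC becomes A -> BD, D -> AC; S -> XBA becomes S -> XE, E -> BA; X -> XBA becomes X -> XF, F -> BA.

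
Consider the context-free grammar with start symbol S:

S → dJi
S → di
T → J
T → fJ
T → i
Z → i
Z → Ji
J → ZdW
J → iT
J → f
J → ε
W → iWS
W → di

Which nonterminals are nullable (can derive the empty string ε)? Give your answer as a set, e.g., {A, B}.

{J, T}

Directly nullable (have an ε-rule): {J}.
T is nullable via T -> J (every symbol on the right is already known nullable).
Not nullable: S, W, Z — each has a terminal in every rule's right-hand side or depends on a non-nullable symbol.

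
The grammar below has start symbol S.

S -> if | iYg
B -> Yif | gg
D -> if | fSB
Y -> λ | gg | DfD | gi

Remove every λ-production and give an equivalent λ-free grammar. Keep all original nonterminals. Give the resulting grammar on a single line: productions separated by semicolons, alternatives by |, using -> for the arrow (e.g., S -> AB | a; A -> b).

S -> if | ig | iYg; B -> gg | if | Yif; D -> if | fSB; Y -> gg | gi | DfD

Nullable set: {Y}.
S -> iYg: Y nullable, giving iYg | ig.
B -> Yif: Y nullable, giving Yif | if.
Drop Y -> λ.
Unchanged (no nullable symbols): S -> if; B -> gg; D -> fSB; D -> if; Y -> DfD; Y -> gg; Y -> gi.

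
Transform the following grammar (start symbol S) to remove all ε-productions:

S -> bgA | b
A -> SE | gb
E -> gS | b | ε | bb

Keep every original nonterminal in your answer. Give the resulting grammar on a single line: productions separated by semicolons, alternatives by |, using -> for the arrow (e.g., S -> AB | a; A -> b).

Nullable set: {E}.
A -> SE: E nullable, giving S | SE.
Drop E -> ε.
Unchanged (no nullable symbols): S -> b; S -> bgA; A -> gb; E -> b; E -> bb; E -> gS.

S -> b | bgA; A -> S | SE | gb; E -> b | bb | gS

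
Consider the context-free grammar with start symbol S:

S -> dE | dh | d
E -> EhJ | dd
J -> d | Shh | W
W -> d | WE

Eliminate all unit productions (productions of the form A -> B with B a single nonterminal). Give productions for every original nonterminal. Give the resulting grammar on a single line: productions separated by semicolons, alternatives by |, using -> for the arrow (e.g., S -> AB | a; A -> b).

S -> d | dE | dh; E -> dd | EhJ; J -> d | WE | Shh; W -> d | WE

Unit productions: J->W.
Unit pairs (A ⇒* B via units): (J,W).
S: inherits non-unit rules of {S} → d | dE | dh.
E: inherits non-unit rules of {E} → EhJ | dd.
J: inherits non-unit rules of {J, W} → Shh | WE | d.
W: inherits non-unit rules of {W} → WE | d.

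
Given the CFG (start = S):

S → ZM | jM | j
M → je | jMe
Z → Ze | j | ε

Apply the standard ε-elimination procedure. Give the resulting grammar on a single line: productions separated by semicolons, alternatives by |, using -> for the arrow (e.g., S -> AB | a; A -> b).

S -> M | j | ZM | jM; M -> je | jMe; Z -> e | j | Ze

Nullable set: {Z}.
S -> ZM: Z nullable, giving M | ZM.
Drop Z -> ε.
Z -> Ze: Z nullable, giving Ze | e.
Unchanged (no nullable symbols): S -> j; S -> jM; M -> jMe; M -> je; Z -> j.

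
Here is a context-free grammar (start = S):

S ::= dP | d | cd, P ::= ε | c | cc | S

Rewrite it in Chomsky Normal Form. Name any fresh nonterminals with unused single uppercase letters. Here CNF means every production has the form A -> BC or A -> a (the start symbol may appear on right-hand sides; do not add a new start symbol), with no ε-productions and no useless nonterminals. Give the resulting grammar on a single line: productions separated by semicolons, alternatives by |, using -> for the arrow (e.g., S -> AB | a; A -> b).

S -> d | AB | BP; A -> c; B -> d; P -> c | d | AA | AB | BP

Nullable: {P}; after ε-elimination: S -> d | cd | dP; P -> S | c | cc.
After unit-elimination: S -> d | cd | dP; P -> c | d | cc | cd | dP.
TERM: introduce A -> c, B -> d and substitute in every rule of length ≥2.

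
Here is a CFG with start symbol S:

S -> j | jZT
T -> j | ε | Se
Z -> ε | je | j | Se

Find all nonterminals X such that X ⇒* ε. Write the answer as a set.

{T, Z}

Directly nullable (have an ε-rule): {T, Z}.
Not nullable: S — each has a terminal in every rule's right-hand side or depends on a non-nullable symbol.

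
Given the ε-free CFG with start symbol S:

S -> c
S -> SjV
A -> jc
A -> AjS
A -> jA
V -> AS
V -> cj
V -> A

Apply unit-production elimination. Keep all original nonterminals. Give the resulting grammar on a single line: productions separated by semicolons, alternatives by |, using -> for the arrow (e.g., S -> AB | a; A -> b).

Unit productions: V->A.
Unit pairs (A ⇒* B via units): (V,A).
S: inherits non-unit rules of {S} → SjV | c.
A: inherits non-unit rules of {A} → AjS | jA | jc.
V: inherits non-unit rules of {A, V} → AS | AjS | cj | jA | jc.

S -> c | SjV; A -> jA | jc | AjS; V -> AS | cj | jA | jc | AjS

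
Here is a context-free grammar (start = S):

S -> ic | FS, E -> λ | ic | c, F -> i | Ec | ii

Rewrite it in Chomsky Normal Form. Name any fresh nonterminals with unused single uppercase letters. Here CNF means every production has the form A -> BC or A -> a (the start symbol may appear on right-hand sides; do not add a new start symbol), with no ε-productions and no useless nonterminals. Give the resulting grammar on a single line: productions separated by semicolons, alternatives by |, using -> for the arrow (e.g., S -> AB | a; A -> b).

S -> AB | FS; A -> i; B -> c; E -> c | AB; F -> c | i | AA | EB

Nullable: {E}; after ε-elimination: S -> FS | ic; E -> c | ic; F -> c | i | Ec | ii.
No unit productions to eliminate.
TERM: introduce B -> c, A -> i and substitute in every rule of length ≥2.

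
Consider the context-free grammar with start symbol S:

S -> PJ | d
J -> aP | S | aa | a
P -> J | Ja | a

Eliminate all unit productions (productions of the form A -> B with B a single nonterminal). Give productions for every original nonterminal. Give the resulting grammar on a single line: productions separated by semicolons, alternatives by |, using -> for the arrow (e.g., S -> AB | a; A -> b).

Unit productions: J->S, P->J.
Unit pairs (A ⇒* B via units): (J,S), (P,J), (P,S).
S: inherits non-unit rules of {S} → PJ | d.
J: inherits non-unit rules of {J, S} → PJ | a | aP | aa | d.
P: inherits non-unit rules of {J, P, S} → Ja | PJ | a | aP | aa | d.

S -> d | PJ; J -> a | d | PJ | aP | aa; P -> a | d | Ja | PJ | aP | aa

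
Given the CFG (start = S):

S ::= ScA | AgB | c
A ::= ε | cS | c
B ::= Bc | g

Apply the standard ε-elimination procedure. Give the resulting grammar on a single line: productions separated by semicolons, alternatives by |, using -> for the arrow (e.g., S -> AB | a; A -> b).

S -> c | Sc | gB | AgB | ScA; A -> c | cS; B -> g | Bc

Nullable set: {A}.
S -> AgB: A nullable, giving AgB | gB.
S -> ScA: A nullable, giving Sc | ScA.
Drop A -> ε.
Unchanged (no nullable symbols): S -> c; A -> c; A -> cS; B -> Bc; B -> g.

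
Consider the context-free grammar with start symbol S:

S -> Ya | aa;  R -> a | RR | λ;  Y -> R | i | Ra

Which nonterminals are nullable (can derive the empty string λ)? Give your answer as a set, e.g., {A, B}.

Directly nullable (have an ε-rule): {R}.
Y is nullable via Y -> R (every symbol on the right is already known nullable).
Not nullable: S — each has a terminal in every rule's right-hand side or depends on a non-nullable symbol.

{R, Y}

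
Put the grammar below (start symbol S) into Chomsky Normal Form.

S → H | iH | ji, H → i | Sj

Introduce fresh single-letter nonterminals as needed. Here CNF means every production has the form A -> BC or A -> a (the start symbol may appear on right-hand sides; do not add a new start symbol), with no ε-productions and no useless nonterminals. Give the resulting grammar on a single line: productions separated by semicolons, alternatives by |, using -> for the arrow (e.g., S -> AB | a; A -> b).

No ε-productions.
After unit-elimination: S -> i | Sj | iH | ji; H -> i | Sj.
TERM: introduce B -> i, A -> j and substitute in every rule of length ≥2.

S -> i | AB | BH | SA; A -> j; B -> i; H -> i | SA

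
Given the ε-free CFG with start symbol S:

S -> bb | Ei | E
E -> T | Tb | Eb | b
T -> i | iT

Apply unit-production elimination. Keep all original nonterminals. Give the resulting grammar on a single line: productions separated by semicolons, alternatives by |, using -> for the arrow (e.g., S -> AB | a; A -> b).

Unit productions: E->T, S->E.
Unit pairs (A ⇒* B via units): (E,T), (S,E), (S,T).
S: inherits non-unit rules of {E, S, T} → Eb | Ei | Tb | b | bb | i | iT.
E: inherits non-unit rules of {E, T} → Eb | Tb | b | i | iT.
T: inherits non-unit rules of {T} → i | iT.

S -> b | i | Eb | Ei | Tb | bb | iT; E -> b | i | Eb | Tb | iT; T -> i | iT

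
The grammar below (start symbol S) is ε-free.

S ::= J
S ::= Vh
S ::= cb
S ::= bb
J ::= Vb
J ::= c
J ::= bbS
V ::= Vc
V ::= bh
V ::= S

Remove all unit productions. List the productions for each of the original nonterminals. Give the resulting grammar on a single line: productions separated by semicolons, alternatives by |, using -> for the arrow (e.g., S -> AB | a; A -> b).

Unit productions: S->J, V->S.
Unit pairs (A ⇒* B via units): (S,J), (V,J), (V,S).
S: inherits non-unit rules of {J, S} → Vb | Vh | bb | bbS | c | cb.
J: inherits non-unit rules of {J} → Vb | bbS | c.
V: inherits non-unit rules of {J, S, V} → Vb | Vc | Vh | bb | bbS | bh | c | cb.

S -> c | Vb | Vh | bb | cb | bbS; J -> c | Vb | bbS; V -> c | Vb | Vc | Vh | bb | bh | cb | bbS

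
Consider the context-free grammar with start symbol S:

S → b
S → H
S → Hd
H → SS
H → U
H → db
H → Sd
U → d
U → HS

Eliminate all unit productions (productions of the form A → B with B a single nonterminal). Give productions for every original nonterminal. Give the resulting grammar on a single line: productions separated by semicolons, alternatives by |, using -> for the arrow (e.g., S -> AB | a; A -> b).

Unit productions: H->U, S->H.
Unit pairs (A ⇒* B via units): (H,U), (S,H), (S,U).
S: inherits non-unit rules of {H, S, U} → HS | Hd | SS | Sd | b | d | db.
H: inherits non-unit rules of {H, U} → HS | SS | Sd | d | db.
U: inherits non-unit rules of {U} → HS | d.

S -> b | d | HS | Hd | SS | Sd | db; H -> d | HS | SS | Sd | db; U -> d | HS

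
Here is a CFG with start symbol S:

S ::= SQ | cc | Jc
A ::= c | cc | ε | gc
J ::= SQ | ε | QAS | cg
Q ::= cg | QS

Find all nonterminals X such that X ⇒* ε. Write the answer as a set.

{A, J}

Directly nullable (have an ε-rule): {A, J}.
Not nullable: Q, S — each has a terminal in every rule's right-hand side or depends on a non-nullable symbol.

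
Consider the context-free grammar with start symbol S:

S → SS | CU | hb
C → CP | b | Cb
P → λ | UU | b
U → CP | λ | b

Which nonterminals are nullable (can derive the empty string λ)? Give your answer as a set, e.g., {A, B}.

{P, U}

Directly nullable (have an ε-rule): {P, U}.
Not nullable: C, S — each has a terminal in every rule's right-hand side or depends on a non-nullable symbol.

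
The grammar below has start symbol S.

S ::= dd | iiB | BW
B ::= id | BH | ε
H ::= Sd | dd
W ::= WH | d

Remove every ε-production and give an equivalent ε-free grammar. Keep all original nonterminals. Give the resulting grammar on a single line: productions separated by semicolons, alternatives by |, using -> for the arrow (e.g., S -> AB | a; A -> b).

Nullable set: {B}.
S -> BW: B nullable, giving BW | W.
S -> iiB: B nullable, giving ii | iiB.
Drop B -> ε.
B -> BH: B nullable, giving BH | H.
Unchanged (no nullable symbols): S -> dd; B -> id; H -> Sd; H -> dd; W -> WH; W -> d.

S -> W | BW | dd | ii | iiB; B -> H | BH | id; H -> Sd | dd; W -> d | WH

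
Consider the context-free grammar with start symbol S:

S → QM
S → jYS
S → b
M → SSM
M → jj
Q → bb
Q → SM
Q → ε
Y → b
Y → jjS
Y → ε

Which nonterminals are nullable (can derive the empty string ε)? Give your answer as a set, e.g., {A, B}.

Directly nullable (have an ε-rule): {Q, Y}.
Not nullable: M, S — each has a terminal in every rule's right-hand side or depends on a non-nullable symbol.

{Q, Y}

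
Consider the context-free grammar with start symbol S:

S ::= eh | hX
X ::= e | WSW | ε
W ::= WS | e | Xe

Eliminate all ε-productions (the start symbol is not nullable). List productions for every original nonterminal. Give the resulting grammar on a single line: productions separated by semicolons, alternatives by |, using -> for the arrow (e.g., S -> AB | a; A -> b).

Nullable set: {X}.
S -> hX: X nullable, giving h | hX.
W -> Xe: X nullable, giving Xe | e.
Drop X -> ε.
Unchanged (no nullable symbols): S -> eh; W -> WS; W -> e; X -> WSW; X -> e.

S -> h | eh | hX; W -> e | WS | Xe; X -> e | WSW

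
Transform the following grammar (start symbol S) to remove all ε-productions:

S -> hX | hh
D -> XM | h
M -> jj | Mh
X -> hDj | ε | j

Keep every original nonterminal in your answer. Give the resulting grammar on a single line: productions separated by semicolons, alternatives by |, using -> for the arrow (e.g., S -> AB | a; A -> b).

S -> h | hX | hh; D -> M | h | XM; M -> Mh | jj; X -> j | hDj

Nullable set: {X}.
S -> hX: X nullable, giving h | hX.
D -> XM: X nullable, giving M | XM.
Drop X -> ε.
Unchanged (no nullable symbols): S -> hh; D -> h; M -> Mh; M -> jj; X -> hDj; X -> j.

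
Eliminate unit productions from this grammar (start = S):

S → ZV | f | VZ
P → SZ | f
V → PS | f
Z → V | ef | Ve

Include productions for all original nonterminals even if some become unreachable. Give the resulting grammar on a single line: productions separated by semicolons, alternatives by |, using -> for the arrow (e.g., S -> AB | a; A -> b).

S -> f | VZ | ZV; P -> f | SZ; V -> f | PS; Z -> f | PS | Ve | ef

Unit productions: Z->V.
Unit pairs (A ⇒* B via units): (Z,V).
S: inherits non-unit rules of {S} → VZ | ZV | f.
P: inherits non-unit rules of {P} → SZ | f.
V: inherits non-unit rules of {V} → PS | f.
Z: inherits non-unit rules of {V, Z} → PS | Ve | ef | f.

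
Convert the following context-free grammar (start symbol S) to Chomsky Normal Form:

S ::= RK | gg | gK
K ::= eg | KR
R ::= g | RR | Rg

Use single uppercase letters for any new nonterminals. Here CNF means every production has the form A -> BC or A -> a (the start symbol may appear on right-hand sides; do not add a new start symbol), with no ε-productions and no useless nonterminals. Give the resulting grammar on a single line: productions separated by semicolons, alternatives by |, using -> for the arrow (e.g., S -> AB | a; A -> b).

S -> BB | BK | RK; A -> e; B -> g; K -> AB | KR; R -> g | RB | RR

No ε-productions.
No unit productions to eliminate.
TERM: introduce A -> e, B -> g and substitute in every rule of length ≥2.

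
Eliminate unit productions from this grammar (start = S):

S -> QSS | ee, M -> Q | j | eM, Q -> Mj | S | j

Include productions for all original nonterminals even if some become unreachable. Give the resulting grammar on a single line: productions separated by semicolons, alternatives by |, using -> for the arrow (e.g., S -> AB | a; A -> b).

S -> ee | QSS; M -> j | Mj | eM | ee | QSS; Q -> j | Mj | ee | QSS

Unit productions: M->Q, Q->S.
Unit pairs (A ⇒* B via units): (M,Q), (M,S), (Q,S).
S: inherits non-unit rules of {S} → QSS | ee.
M: inherits non-unit rules of {M, Q, S} → Mj | QSS | eM | ee | j.
Q: inherits non-unit rules of {Q, S} → Mj | QSS | ee | j.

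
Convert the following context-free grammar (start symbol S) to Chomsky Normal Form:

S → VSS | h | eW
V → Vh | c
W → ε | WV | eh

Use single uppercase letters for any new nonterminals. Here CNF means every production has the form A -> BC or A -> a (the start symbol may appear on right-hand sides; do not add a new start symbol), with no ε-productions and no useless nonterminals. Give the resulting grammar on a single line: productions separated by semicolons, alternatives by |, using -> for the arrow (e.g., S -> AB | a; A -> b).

S -> e | h | AW | VC; A -> e; B -> h; C -> SS; V -> c | VB; W -> c | AB | VB | WV

Nullable: {W}; after ε-elimination: S -> e | h | eW | VSS; V -> c | Vh; W -> V | WV | eh.
After unit-elimination: S -> e | h | eW | VSS; V -> c | Vh; W -> c | Vh | WV | eh.
TERM: introduce A -> e, B -> h and substitute in every rule of length ≥2.
BIN: S -> VSS becomes S -> VC, C -> SS.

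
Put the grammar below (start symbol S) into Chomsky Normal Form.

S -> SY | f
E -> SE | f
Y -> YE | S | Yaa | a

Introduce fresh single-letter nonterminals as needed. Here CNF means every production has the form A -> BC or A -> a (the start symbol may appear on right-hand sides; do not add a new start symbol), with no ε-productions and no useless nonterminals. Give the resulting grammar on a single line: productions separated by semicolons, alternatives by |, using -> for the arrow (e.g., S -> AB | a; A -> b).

S -> f | SY; A -> a; B -> AA; E -> f | SE; Y -> a | f | SY | YB | YE

No ε-productions.
After unit-elimination: S -> f | SY; E -> f | SE; Y -> a | f | SY | YE | Yaa.
TERM: introduce A -> a and substitute in every rule of length ≥2.
BIN: Y -> YAA becomes Y -> YB, B -> AA.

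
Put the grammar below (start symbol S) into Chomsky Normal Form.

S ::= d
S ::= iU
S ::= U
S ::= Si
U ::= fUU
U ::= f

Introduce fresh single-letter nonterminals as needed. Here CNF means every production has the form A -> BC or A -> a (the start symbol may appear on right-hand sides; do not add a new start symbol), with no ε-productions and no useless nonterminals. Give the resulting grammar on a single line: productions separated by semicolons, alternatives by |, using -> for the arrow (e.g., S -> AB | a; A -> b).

No ε-productions.
After unit-elimination: S -> d | f | Si | iU | fUU; U -> f | fUU.
TERM: introduce B -> f, A -> i and substitute in every rule of length ≥2.
BIN: S -> BUU becomes S -> BC, C -> UU; U -> BUU becomes U -> BD, D -> UU.

S -> d | f | AU | BC | SA; A -> i; B -> f; C -> UU; D -> UU; U -> f | BD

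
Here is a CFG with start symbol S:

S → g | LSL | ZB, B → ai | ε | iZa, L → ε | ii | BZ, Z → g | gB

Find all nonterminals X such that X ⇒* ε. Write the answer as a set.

Directly nullable (have an ε-rule): {B, L}.
Not nullable: S, Z — each has a terminal in every rule's right-hand side or depends on a non-nullable symbol.

{B, L}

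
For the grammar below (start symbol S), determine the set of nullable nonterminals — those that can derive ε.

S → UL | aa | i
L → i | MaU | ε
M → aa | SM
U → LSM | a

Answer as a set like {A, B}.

Directly nullable (have an ε-rule): {L}.
Not nullable: M, S, U — each has a terminal in every rule's right-hand side or depends on a non-nullable symbol.

{L}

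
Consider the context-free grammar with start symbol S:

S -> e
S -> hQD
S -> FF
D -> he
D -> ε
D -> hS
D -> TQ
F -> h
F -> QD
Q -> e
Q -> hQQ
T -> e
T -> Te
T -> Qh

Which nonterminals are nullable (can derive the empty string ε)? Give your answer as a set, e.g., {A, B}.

{D}

Directly nullable (have an ε-rule): {D}.
Not nullable: F, Q, S, T — each has a terminal in every rule's right-hand side or depends on a non-nullable symbol.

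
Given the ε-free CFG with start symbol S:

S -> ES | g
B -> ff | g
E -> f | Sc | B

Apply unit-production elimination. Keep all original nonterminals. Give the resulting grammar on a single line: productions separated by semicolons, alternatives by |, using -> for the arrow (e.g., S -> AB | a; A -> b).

S -> g | ES; B -> g | ff; E -> f | g | Sc | ff

Unit productions: E->B.
Unit pairs (A ⇒* B via units): (E,B).
S: inherits non-unit rules of {S} → ES | g.
B: inherits non-unit rules of {B} → ff | g.
E: inherits non-unit rules of {B, E} → Sc | f | ff | g.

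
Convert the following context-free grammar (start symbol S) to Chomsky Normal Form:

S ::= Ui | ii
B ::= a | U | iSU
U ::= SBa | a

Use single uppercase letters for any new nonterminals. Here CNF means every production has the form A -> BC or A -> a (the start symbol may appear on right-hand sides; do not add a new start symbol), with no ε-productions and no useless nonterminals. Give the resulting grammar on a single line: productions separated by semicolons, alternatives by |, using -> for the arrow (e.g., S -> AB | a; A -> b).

S -> CC | UC; A -> a; B -> a | CD | SE; C -> i; D -> SU; E -> BA; F -> BA; U -> a | SF

No ε-productions.
After unit-elimination: S -> Ui | ii; B -> a | SBa | iSU; U -> a | SBa.
TERM: introduce A -> a, C -> i and substitute in every rule of length ≥2.
BIN: B -> CSU becomes B -> CD, D -> SU; B -> SBA becomes B -> SE, E -> BA; U -> SBA becomes U -> SF, F -> BA.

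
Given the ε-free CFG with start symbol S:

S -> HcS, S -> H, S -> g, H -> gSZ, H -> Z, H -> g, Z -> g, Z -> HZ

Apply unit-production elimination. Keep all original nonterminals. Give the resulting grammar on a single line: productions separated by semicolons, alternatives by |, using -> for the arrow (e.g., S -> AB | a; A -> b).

S -> g | HZ | HcS | gSZ; H -> g | HZ | gSZ; Z -> g | HZ

Unit productions: H->Z, S->H.
Unit pairs (A ⇒* B via units): (H,Z), (S,H), (S,Z).
S: inherits non-unit rules of {H, S, Z} → HZ | HcS | g | gSZ.
H: inherits non-unit rules of {H, Z} → HZ | g | gSZ.
Z: inherits non-unit rules of {Z} → HZ | g.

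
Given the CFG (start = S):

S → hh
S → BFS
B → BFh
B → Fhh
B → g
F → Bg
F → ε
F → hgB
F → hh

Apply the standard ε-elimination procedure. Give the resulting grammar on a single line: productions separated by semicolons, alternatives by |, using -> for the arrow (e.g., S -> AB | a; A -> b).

S -> BS | hh | BFS; B -> g | Bh | hh | BFh | Fhh; F -> Bg | hh | hgB

Nullable set: {F}.
S -> BFS: F nullable, giving BFS | BS.
B -> BFh: F nullable, giving BFh | Bh.
B -> Fhh: F nullable, giving Fhh | hh.
Drop F -> ε.
Unchanged (no nullable symbols): S -> hh; B -> g; F -> Bg; F -> hgB; F -> hh.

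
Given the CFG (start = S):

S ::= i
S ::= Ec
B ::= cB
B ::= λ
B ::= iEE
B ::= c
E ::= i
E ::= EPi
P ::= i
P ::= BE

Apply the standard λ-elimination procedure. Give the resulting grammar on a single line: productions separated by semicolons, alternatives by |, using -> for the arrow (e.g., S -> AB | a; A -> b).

S -> i | Ec; B -> c | cB | iEE; E -> i | EPi; P -> E | i | BE

Nullable set: {B}.
Drop B -> λ.
B -> cB: B nullable, giving c | cB.
P -> BE: B nullable, giving BE | E.
Unchanged (no nullable symbols): S -> Ec; S -> i; B -> c; B -> iEE; E -> EPi; E -> i; P -> i.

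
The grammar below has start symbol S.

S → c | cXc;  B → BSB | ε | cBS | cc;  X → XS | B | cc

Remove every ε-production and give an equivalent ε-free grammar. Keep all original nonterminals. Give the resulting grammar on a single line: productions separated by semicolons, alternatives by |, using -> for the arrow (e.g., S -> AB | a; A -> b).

S -> c | cc | cXc; B -> S | BS | SB | cS | cc | BSB | cBS; X -> B | S | XS | cc

Nullable set: {B, X}.
S -> cXc: X nullable, giving cXc | cc.
Drop B -> ε.
B -> BSB: B, B nullable, giving BS | BSB | S | SB.
B -> cBS: B nullable, giving cBS | cS.
X -> B: B nullable, giving B.
X -> XS: X nullable, giving S | XS.
Unchanged (no nullable symbols): S -> c; B -> cc; X -> cc.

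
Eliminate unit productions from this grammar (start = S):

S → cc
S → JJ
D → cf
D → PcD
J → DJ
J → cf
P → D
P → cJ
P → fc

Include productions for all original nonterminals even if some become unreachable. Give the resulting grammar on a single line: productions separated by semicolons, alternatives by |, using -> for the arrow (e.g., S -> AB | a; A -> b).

S -> JJ | cc; D -> cf | PcD; J -> DJ | cf; P -> cJ | cf | fc | PcD

Unit productions: P->D.
Unit pairs (A ⇒* B via units): (P,D).
S: inherits non-unit rules of {S} → JJ | cc.
D: inherits non-unit rules of {D} → PcD | cf.
J: inherits non-unit rules of {J} → DJ | cf.
P: inherits non-unit rules of {D, P} → PcD | cJ | cf | fc.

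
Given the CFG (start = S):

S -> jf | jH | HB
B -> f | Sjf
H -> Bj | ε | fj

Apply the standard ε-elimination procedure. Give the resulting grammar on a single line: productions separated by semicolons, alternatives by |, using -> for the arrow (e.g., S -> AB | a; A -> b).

S -> B | j | HB | jH | jf; B -> f | Sjf; H -> Bj | fj

Nullable set: {H}.
S -> HB: H nullable, giving B | HB.
S -> jH: H nullable, giving j | jH.
Drop H -> ε.
Unchanged (no nullable symbols): S -> jf; B -> Sjf; B -> f; H -> Bj; H -> fj.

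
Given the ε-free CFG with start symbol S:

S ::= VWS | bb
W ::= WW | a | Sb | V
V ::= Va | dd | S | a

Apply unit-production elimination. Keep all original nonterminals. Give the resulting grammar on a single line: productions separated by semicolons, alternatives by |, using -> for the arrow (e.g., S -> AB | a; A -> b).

Unit productions: V->S, W->V.
Unit pairs (A ⇒* B via units): (V,S), (W,S), (W,V).
S: inherits non-unit rules of {S} → VWS | bb.
V: inherits non-unit rules of {S, V} → VWS | Va | a | bb | dd.
W: inherits non-unit rules of {S, V, W} → Sb | VWS | Va | WW | a | bb | dd.

S -> bb | VWS; V -> a | Va | bb | dd | VWS; W -> a | Sb | Va | WW | bb | dd | VWS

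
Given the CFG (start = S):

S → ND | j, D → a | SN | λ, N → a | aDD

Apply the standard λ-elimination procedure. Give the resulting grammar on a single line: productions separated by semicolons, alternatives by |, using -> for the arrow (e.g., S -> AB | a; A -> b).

S -> N | j | ND; D -> a | SN; N -> a | aD | aDD

Nullable set: {D}.
S -> ND: D nullable, giving N | ND.
Drop D -> λ.
N -> aDD: D, D nullable, giving a | aD | aDD.
Unchanged (no nullable symbols): S -> j; D -> SN; D -> a; N -> a.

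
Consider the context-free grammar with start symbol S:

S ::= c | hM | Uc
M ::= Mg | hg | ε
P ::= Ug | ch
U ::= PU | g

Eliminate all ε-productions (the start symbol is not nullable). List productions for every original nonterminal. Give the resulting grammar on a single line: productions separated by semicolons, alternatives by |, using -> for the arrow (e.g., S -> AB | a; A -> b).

Nullable set: {M}.
S -> hM: M nullable, giving h | hM.
Drop M -> ε.
M -> Mg: M nullable, giving Mg | g.
Unchanged (no nullable symbols): S -> Uc; S -> c; M -> hg; P -> Ug; P -> ch; U -> PU; U -> g.

S -> c | h | Uc | hM; M -> g | Mg | hg; P -> Ug | ch; U -> g | PU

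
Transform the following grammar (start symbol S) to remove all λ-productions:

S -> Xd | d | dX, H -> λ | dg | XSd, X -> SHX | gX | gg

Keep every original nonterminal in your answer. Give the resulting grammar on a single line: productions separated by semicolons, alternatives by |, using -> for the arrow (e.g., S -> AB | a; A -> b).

Nullable set: {H}.
Drop H -> λ.
X -> SHX: H nullable, giving SHX | SX.
Unchanged (no nullable symbols): S -> Xd; S -> d; S -> dX; H -> XSd; H -> dg; X -> gX; X -> gg.

S -> d | Xd | dX; H -> dg | XSd; X -> SX | gX | gg | SHX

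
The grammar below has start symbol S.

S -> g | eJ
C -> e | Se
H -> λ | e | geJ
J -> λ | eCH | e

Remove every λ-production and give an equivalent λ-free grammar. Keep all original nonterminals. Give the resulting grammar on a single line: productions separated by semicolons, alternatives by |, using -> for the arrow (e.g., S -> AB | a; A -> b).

S -> e | g | eJ; C -> e | Se; H -> e | ge | geJ; J -> e | eC | eCH

Nullable set: {H, J}.
S -> eJ: J nullable, giving e | eJ.
Drop H -> λ.
H -> geJ: J nullable, giving ge | geJ.
Drop J -> λ.
J -> eCH: H nullable, giving eC | eCH.
Unchanged (no nullable symbols): S -> g; C -> Se; C -> e; H -> e; J -> e.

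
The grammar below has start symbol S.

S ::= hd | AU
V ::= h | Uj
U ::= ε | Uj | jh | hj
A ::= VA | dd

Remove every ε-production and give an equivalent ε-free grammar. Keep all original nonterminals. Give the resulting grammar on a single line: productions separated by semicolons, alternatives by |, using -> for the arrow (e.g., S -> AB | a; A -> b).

Nullable set: {U}.
S -> AU: U nullable, giving A | AU.
Drop U -> ε.
U -> Uj: U nullable, giving Uj | j.
V -> Uj: U nullable, giving Uj | j.
Unchanged (no nullable symbols): S -> hd; A -> VA; A -> dd; U -> hj; U -> jh; V -> h.

S -> A | AU | hd; A -> VA | dd; U -> j | Uj | hj | jh; V -> h | j | Uj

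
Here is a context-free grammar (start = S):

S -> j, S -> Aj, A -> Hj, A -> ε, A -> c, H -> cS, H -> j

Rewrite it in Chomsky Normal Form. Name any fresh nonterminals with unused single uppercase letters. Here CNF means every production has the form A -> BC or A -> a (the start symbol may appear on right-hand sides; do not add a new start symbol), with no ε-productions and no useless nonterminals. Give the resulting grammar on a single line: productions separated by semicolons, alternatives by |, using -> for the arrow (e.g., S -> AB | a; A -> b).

S -> j | AB; A -> c | HB; B -> j; C -> c; H -> j | CS

Nullable: {A}; after ε-elimination: S -> j | Aj; A -> c | Hj; H -> j | cS.
No unit productions to eliminate.
TERM: introduce C -> c, B -> j and substitute in every rule of length ≥2.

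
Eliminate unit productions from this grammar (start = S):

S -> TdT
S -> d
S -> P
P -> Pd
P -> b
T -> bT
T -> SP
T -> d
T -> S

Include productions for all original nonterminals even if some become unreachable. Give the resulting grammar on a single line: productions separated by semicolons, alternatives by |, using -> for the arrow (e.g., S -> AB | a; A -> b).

S -> b | d | Pd | TdT; P -> b | Pd; T -> b | d | Pd | SP | bT | TdT

Unit productions: S->P, T->S.
Unit pairs (A ⇒* B via units): (S,P), (T,P), (T,S).
S: inherits non-unit rules of {P, S} → Pd | TdT | b | d.
P: inherits non-unit rules of {P} → Pd | b.
T: inherits non-unit rules of {P, S, T} → Pd | SP | TdT | b | bT | d.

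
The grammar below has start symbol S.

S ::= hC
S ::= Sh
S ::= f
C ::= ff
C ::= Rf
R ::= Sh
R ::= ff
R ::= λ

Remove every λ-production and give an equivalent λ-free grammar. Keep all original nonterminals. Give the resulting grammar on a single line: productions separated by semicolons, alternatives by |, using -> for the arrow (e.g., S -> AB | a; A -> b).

Nullable set: {R}.
C -> Rf: R nullable, giving Rf | f.
Drop R -> λ.
Unchanged (no nullable symbols): S -> Sh; S -> f; S -> hC; C -> ff; R -> Sh; R -> ff.

S -> f | Sh | hC; C -> f | Rf | ff; R -> Sh | ff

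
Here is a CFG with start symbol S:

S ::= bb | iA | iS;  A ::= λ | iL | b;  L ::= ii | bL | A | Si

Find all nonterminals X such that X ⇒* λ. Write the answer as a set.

Directly nullable (have an ε-rule): {A}.
L is nullable via L -> A (every symbol on the right is already known nullable).
Not nullable: S — each has a terminal in every rule's right-hand side or depends on a non-nullable symbol.

{A, L}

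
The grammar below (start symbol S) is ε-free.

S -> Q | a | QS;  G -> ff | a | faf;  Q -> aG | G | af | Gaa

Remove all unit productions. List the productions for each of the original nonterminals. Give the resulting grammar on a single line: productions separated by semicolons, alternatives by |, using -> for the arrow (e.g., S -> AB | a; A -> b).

Unit productions: Q->G, S->Q.
Unit pairs (A ⇒* B via units): (Q,G), (S,G), (S,Q).
S: inherits non-unit rules of {G, Q, S} → Gaa | QS | a | aG | af | faf | ff.
G: inherits non-unit rules of {G} → a | faf | ff.
Q: inherits non-unit rules of {G, Q} → Gaa | a | aG | af | faf | ff.

S -> a | QS | aG | af | ff | Gaa | faf; G -> a | ff | faf; Q -> a | aG | af | ff | Gaa | faf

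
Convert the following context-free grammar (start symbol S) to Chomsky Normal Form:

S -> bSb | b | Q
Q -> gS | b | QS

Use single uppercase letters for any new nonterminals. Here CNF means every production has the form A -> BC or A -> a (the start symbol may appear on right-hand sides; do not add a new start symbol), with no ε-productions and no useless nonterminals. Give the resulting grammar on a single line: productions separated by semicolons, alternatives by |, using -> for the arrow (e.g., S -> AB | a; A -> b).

No ε-productions.
After unit-elimination: S -> b | QS | gS | bSb; Q -> b | QS | gS.
TERM: introduce B -> b, A -> g and substitute in every rule of length ≥2.
BIN: S -> BSB becomes S -> BC, C -> SB.

S -> b | AS | BC | QS; A -> g; B -> b; C -> SB; Q -> b | AS | QS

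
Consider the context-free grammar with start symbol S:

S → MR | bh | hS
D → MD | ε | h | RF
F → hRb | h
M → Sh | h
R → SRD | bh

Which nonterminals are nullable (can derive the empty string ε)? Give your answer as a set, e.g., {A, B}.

{D}

Directly nullable (have an ε-rule): {D}.
Not nullable: F, M, R, S — each has a terminal in every rule's right-hand side or depends on a non-nullable symbol.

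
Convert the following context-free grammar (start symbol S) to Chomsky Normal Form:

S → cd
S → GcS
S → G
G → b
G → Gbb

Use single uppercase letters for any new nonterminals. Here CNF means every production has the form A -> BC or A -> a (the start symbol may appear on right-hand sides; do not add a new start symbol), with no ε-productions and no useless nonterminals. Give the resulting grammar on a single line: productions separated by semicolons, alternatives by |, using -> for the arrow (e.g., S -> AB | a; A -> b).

S -> b | BC | GE | GF; A -> b; B -> c; C -> d; D -> AA; E -> AA; F -> BS; G -> b | GD

No ε-productions.
After unit-elimination: S -> b | cd | Gbb | GcS; G -> b | Gbb.
TERM: introduce A -> b, B -> c, C -> d and substitute in every rule of length ≥2.
BIN: G -> GAA becomes G -> GD, D -> AA; S -> GAA becomes S -> GE, E -> AA; S -> GBS becomes S -> GF, F -> BS.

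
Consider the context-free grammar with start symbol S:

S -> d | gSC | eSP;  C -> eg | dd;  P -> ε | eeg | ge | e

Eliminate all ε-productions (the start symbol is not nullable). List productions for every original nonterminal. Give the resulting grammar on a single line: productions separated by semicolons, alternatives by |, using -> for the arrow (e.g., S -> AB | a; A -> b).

Nullable set: {P}.
S -> eSP: P nullable, giving eS | eSP.
Drop P -> ε.
Unchanged (no nullable symbols): S -> d; S -> gSC; C -> dd; C -> eg; P -> e; P -> eeg; P -> ge.

S -> d | eS | eSP | gSC; C -> dd | eg; P -> e | ge | eeg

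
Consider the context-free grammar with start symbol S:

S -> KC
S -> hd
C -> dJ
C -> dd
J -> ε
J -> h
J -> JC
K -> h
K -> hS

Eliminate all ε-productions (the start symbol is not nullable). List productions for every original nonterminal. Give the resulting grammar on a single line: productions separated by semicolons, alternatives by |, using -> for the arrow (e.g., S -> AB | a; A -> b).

S -> KC | hd; C -> d | dJ | dd; J -> C | h | JC; K -> h | hS

Nullable set: {J}.
C -> dJ: J nullable, giving d | dJ.
Drop J -> ε.
J -> JC: J nullable, giving C | JC.
Unchanged (no nullable symbols): S -> KC; S -> hd; C -> dd; J -> h; K -> h; K -> hS.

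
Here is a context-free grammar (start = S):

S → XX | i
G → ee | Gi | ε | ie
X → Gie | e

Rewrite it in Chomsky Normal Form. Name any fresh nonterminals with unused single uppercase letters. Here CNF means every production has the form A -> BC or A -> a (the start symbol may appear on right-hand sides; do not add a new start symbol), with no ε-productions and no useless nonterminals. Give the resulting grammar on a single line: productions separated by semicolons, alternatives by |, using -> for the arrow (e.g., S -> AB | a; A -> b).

S -> i | XX; A -> i; B -> e; C -> AB; G -> i | AB | BB | GA; X -> e | AB | GC

Nullable: {G}; after ε-elimination: S -> i | XX; G -> i | Gi | ee | ie; X -> e | ie | Gie.
No unit productions to eliminate.
TERM: introduce B -> e, A -> i and substitute in every rule of length ≥2.
BIN: X -> GAB becomes X -> GC, C -> AB.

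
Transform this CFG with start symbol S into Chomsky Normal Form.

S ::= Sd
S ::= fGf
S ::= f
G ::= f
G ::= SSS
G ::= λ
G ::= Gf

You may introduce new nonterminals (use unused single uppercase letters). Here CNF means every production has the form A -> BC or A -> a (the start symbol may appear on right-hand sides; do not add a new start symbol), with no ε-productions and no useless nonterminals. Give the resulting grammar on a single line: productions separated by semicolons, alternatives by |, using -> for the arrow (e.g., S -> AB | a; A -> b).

Nullable: {G}; after ε-elimination: S -> f | Sd | ff | fGf; G -> f | Gf | SSS.
No unit productions to eliminate.
TERM: introduce B -> d, A -> f and substitute in every rule of length ≥2.
BIN: G -> SSS becomes G -> SC, C -> SS; S -> AGA becomes S -> AD, D -> GA.

S -> f | AA | AD | SB; A -> f; B -> d; C -> SS; D -> GA; G -> f | GA | SC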